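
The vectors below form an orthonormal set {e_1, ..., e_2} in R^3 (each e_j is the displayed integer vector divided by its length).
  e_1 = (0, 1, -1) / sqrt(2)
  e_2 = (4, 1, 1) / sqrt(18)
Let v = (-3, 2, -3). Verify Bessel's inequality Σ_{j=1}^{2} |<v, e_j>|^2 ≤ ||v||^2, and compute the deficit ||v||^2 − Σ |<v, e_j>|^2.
Σ |<v, e_j>|^2 = 197/9; ||v||^2 = 22; deficit = 1/9

Write each e_j = u_j / sqrt(<u_j, u_j>) where u_j is the displayed integer vector. Then <v, e_j> = <v, u_j> / sqrt(<u_j, u_j>), so |<v, e_j>|^2 = <v, u_j>^2 / <u_j, u_j>.
Coefficients: <v, e_1> = 5/sqrt(2), <v, e_2> = -13/sqrt(18).
Square and sum: Σ |<v, e_j>|^2 = 197/9.
Compute ||v||^2 = v·v = 22.
Deficit = 22 − 197/9 = 1/9 ≥ 0, confirming Bessel's inequality. (The deficit equals ||v − Σ <v,e_j> e_j||^2, the squared distance from v to span{e_j}.)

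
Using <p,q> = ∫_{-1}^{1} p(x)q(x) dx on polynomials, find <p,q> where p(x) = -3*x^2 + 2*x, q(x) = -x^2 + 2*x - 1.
<p,q> = 88/15

Expand the product: p(x)·q(x) = 3*x^4 - 8*x^3 + 7*x^2 - 2*x.
∫_{-1}^{1} of each monomial x^k gives [2/(k+1) if k even, 0 if k odd]. Integrating term-by-term (or equivalently evaluating the antiderivative F(x) = 3*x^5/5 - 2*x^4 + 7*x^3/3 - x^2 at the endpoints):
  F(1) − F(−1) = -1/15 − (-89/15) = 88/15.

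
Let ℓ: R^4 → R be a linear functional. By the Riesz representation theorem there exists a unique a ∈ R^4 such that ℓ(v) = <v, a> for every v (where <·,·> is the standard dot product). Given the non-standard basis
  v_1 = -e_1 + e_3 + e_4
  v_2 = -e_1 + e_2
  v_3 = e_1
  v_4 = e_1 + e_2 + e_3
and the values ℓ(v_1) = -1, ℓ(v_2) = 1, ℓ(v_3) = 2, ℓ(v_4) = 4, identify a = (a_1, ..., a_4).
a = (2, 3, -1, 2)

Write a = (a_1, ..., a_4) in the standard basis. For each basis vector v_i, ℓ(v_i) = <v_i, a> is a linear equation in the a_j's. Collect the n equations into a matrix system V a = ℓ, where row i of V is v_i (expressed in the standard basis). Since V is invertible (lower-triangular with 1s on the diagonal, up to permutation), solve by back-substitution:
  V =
[[-1, 0, 1, 1],
 [-1, 1, 0, 0],
 [1, 0, 0, 0],
 [1, 1, 1, 0]]
  V a = (-1, 1, 2, 4)
Solving gives a = (2, 3, -1, 2).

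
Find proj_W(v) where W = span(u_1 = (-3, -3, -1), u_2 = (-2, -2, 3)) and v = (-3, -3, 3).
proj_W(v) = (-3, -3, 3)

Set up U = [u_1 | ... | u_2] ∈ R^(3×2). The projector onto W = col(U) is P = U (U^T U)^(-1) U^T.
Compute U^T U =
  [19, 9]
  [9, 17],
and U^T v = (15, 21).
Solve U^T U · c = U^T v for the coefficients: c = (3/11, 12/11). The projection is proj_W(v) = U c.
Check: (v - proj_W(v)) · u_1 = 0  (should be 0).
Check: (v - proj_W(v)) · u_2 = 0  (should be 0).
Result: proj_W(v) = (-3, -3, 3).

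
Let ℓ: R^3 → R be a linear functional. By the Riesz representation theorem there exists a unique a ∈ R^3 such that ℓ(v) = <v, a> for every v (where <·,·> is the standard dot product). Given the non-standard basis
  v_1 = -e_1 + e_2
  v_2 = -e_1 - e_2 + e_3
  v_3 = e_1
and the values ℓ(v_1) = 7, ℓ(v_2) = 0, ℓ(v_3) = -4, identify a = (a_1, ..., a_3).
a = (-4, 3, -1)

Write a = (a_1, ..., a_3) in the standard basis. For each basis vector v_i, ℓ(v_i) = <v_i, a> is a linear equation in the a_j's. Collect the n equations into a matrix system V a = ℓ, where row i of V is v_i (expressed in the standard basis). Since V is invertible (lower-triangular with 1s on the diagonal, up to permutation), solve by back-substitution:
  V =
[[-1, 1, 0],
 [-1, -1, 1],
 [1, 0, 0]]
  V a = (7, 0, -4)
Solving gives a = (-4, 3, -1).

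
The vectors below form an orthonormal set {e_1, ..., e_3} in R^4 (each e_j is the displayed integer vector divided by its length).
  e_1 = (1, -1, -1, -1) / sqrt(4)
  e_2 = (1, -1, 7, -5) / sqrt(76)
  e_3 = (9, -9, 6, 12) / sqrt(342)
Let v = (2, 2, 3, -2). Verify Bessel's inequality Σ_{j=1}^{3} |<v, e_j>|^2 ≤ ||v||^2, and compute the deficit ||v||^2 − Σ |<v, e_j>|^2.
Σ |<v, e_j>|^2 = 13; ||v||^2 = 21; deficit = 8

Write each e_j = u_j / sqrt(<u_j, u_j>) where u_j is the displayed integer vector. Then <v, e_j> = <v, u_j> / sqrt(<u_j, u_j>), so |<v, e_j>|^2 = <v, u_j>^2 / <u_j, u_j>.
Coefficients: <v, e_1> = -1/sqrt(4), <v, e_2> = 31/sqrt(76), <v, e_3> = -6/sqrt(342).
Square and sum: Σ |<v, e_j>|^2 = 13.
Compute ||v||^2 = v·v = 21.
Deficit = 21 − 13 = 8 ≥ 0, confirming Bessel's inequality. (The deficit equals ||v − Σ <v,e_j> e_j||^2, the squared distance from v to span{e_j}.)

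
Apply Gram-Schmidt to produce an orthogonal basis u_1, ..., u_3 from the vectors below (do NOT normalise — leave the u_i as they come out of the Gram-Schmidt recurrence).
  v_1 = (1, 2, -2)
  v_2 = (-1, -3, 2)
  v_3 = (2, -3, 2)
Orthogonal basis:
  u_1 = (1, 2, -2)
  u_2 = (2/9, -5/9, -4/9)
  u_3 = (12/5, 0, 6/5)

Apply the Gram-Schmidt recurrence
  u_1 = v_1
  u_i = v_i − Σ_{j<i} ((v_i · u_j) / (u_j · u_j)) · u_j.

Step by step this gives:
  u_1 = (1, 2, -2)
  u_2 = (2/9, -5/9, -4/9)
  u_3 = (12/5, 0, 6/5)

Orthogonality check:
  u_2 · u_1 = 0 (should be 0)
  u_3 · u_1 = 0 (should be 0)
  u_3 · u_2 = 0 (should be 0)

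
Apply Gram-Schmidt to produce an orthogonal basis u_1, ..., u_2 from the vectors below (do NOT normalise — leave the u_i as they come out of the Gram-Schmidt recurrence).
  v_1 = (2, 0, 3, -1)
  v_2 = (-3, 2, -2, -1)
Orthogonal basis:
  u_1 = (2, 0, 3, -1)
  u_2 = (-10/7, 2, 5/14, -25/14)

Apply the Gram-Schmidt recurrence
  u_1 = v_1
  u_i = v_i − Σ_{j<i} ((v_i · u_j) / (u_j · u_j)) · u_j.

Step by step this gives:
  u_1 = (2, 0, 3, -1)
  u_2 = (-10/7, 2, 5/14, -25/14)

Orthogonality check:
  u_2 · u_1 = 0 (should be 0)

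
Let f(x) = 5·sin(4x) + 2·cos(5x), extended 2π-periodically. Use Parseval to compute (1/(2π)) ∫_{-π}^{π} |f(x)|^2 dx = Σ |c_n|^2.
Σ |c_n|^2 = 29/2

Expand |f|^2 and use orthogonality of {sin(nx), cos(mx)} on [-π, π]:
  ∫_{-π}^{π} sin(nx)^2 dx = π, ∫ cos(mx)^2 dx = π, and cross terms integrate to 0.
So ∫_{-π}^{π} f(x)^2 dx = 5^2 · π + 2^2 · π = (25 + 4)π.
Divide by 2π: (25 + 4)/2 = 29/2.
By Parseval, this equals Σ |c_n|^2.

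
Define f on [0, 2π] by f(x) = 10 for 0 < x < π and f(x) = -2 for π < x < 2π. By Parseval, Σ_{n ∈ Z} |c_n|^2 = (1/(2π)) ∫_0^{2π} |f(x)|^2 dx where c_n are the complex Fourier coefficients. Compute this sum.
Σ |c_n|^2 = 52

Parseval equates the L^2 energy of f (normalised by 1/(2π)) with the ℓ^2 sum of its Fourier coefficients: (1/(2π)) ∫_0^{2π} |f|^2 = Σ |c_n|^2.
Compute the left side: (1/(2π)) [∫_0^π 10^2 dx + ∫_π^{2π} (-2)^2 dx] = (1/(2π)) · (100π + 4π) = (100 + 4)/2 = 52.
So Σ_{n ∈ Z} |c_n|^2 = 52.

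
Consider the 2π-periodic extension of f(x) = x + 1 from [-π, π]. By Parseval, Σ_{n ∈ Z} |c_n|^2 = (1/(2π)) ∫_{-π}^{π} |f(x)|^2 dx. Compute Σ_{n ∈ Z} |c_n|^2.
Σ |c_n|^2 = π^2/3 + 1

Expand and integrate term by term over [-π, π]:
  ∫ (x)^2 dx = 1·(2π^3/3); ∫ 2·1·(1)·x dx = 0 (odd integrand); ∫ 1^2 dx = 1·2π.
So (1/(2π)) ∫_{-π}^{π} (x + 1)^2 dx = 1π^2/3 + 1 = π^2/3 + 1.
Parseval ⇒ Σ |c_n|^2 = π^2/3 + 1.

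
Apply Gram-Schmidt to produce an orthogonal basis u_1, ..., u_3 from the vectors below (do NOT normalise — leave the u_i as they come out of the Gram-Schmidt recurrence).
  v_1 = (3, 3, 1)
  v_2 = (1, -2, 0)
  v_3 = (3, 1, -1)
Orthogonal basis:
  u_1 = (3, 3, 1)
  u_2 = (28/19, -29/19, 3/19)
  u_3 = (16/43, 8/43, -72/43)

Apply the Gram-Schmidt recurrence
  u_1 = v_1
  u_i = v_i − Σ_{j<i} ((v_i · u_j) / (u_j · u_j)) · u_j.

Step by step this gives:
  u_1 = (3, 3, 1)
  u_2 = (28/19, -29/19, 3/19)
  u_3 = (16/43, 8/43, -72/43)

Orthogonality check:
  u_2 · u_1 = 0 (should be 0)
  u_3 · u_1 = 0 (should be 0)
  u_3 · u_2 = 0 (should be 0)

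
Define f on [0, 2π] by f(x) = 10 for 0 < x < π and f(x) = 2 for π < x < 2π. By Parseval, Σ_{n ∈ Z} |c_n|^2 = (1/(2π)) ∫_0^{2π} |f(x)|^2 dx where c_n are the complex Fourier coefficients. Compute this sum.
Σ |c_n|^2 = 52

Parseval equates the L^2 energy of f (normalised by 1/(2π)) with the ℓ^2 sum of its Fourier coefficients: (1/(2π)) ∫_0^{2π} |f|^2 = Σ |c_n|^2.
Compute the left side: (1/(2π)) [∫_0^π 10^2 dx + ∫_π^{2π} 2^2 dx] = (1/(2π)) · (100π + 4π) = (100 + 4)/2 = 52.
So Σ_{n ∈ Z} |c_n|^2 = 52.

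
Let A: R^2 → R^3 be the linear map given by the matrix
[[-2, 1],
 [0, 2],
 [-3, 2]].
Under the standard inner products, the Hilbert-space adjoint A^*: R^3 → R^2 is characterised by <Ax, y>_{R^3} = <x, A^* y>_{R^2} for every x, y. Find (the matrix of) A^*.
A^* = A^T =
[[-2, 0, -3],
 [1, 2, 2]]

For real matrices with standard dot products, the defining identity <Ax, y> = <x, A^* y> gives (Ax)^T y = x^T (A^*) y, i.e. x^T A^T y = x^T (A^*) y. Since this holds for all x, y, we must have A^* = A^T. Therefore
A^* =
[[-2, 0, -3],
 [1, 2, 2]].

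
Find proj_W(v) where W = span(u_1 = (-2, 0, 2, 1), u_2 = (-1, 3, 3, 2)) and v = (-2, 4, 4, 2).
proj_W(v) = (-174/107, 390/107, 434/107, 282/107)

Set up U = [u_1 | ... | u_2] ∈ R^(4×2). The projector onto W = col(U) is P = U (U^T U)^(-1) U^T.
Compute U^T U =
  [9, 10]
  [10, 23],
and U^T v = (14, 30).
Solve U^T U · c = U^T v for the coefficients: c = (22/107, 130/107). The projection is proj_W(v) = U c.
Check: (v - proj_W(v)) · u_1 = 0  (should be 0).
Check: (v - proj_W(v)) · u_2 = 0  (should be 0).
Result: proj_W(v) = (-174/107, 390/107, 434/107, 282/107).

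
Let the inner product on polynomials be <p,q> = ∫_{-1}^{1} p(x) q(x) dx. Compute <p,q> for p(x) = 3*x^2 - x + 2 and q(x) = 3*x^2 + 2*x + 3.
<p,q> = 364/15

Expand the product: p(x)·q(x) = 9*x^4 + 3*x^3 + 13*x^2 + x + 6.
∫_{-1}^{1} of each monomial x^k gives [2/(k+1) if k even, 0 if k odd]. Integrating term-by-term (or equivalently evaluating the antiderivative F(x) = 9*x^5/5 + 3*x^4/4 + 13*x^3/3 + x^2/2 + 6*x at the endpoints):
  F(1) − F(−1) = 803/60 − (-653/60) = 364/15.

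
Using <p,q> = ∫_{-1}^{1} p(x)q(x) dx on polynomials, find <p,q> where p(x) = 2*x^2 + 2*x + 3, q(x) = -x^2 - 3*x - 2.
<p,q> = -322/15

Expand the product: p(x)·q(x) = -2*x^4 - 8*x^3 - 13*x^2 - 13*x - 6.
∫_{-1}^{1} of each monomial x^k gives [2/(k+1) if k even, 0 if k odd]. Integrating term-by-term (or equivalently evaluating the antiderivative F(x) = -2*x^5/5 - 2*x^4 - 13*x^3/3 - 13*x^2/2 - 6*x at the endpoints):
  F(1) − F(−1) = -577/30 − (67/30) = -322/15.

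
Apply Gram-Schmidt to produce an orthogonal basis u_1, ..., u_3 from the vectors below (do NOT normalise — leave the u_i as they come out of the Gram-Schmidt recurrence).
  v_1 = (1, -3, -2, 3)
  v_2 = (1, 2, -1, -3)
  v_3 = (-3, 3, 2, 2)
Orthogonal basis:
  u_1 = (1, -3, -2, 3)
  u_2 = (35/23, 10/23, -47/23, -33/23)
  u_3 = (-158/201, 443/201, -253/201, 109/67)

Apply the Gram-Schmidt recurrence
  u_1 = v_1
  u_i = v_i − Σ_{j<i} ((v_i · u_j) / (u_j · u_j)) · u_j.

Step by step this gives:
  u_1 = (1, -3, -2, 3)
  u_2 = (35/23, 10/23, -47/23, -33/23)
  u_3 = (-158/201, 443/201, -253/201, 109/67)

Orthogonality check:
  u_2 · u_1 = 0 (should be 0)
  u_3 · u_1 = 0 (should be 0)
  u_3 · u_2 = 0 (should be 0)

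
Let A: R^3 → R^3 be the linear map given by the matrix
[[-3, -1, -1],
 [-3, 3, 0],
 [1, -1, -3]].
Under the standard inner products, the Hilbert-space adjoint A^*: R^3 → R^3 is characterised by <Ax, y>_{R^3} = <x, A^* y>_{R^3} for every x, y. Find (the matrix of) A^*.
A^* = A^T =
[[-3, -3, 1],
 [-1, 3, -1],
 [-1, 0, -3]]

For real matrices with standard dot products, the defining identity <Ax, y> = <x, A^* y> gives (Ax)^T y = x^T (A^*) y, i.e. x^T A^T y = x^T (A^*) y. Since this holds for all x, y, we must have A^* = A^T. Therefore
A^* =
[[-3, -3, 1],
 [-1, 3, -1],
 [-1, 0, -3]].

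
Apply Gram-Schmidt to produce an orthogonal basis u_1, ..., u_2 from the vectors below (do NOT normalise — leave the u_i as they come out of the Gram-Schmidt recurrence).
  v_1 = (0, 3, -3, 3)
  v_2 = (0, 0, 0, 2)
Orthogonal basis:
  u_1 = (0, 3, -3, 3)
  u_2 = (0, -2/3, 2/3, 4/3)

Apply the Gram-Schmidt recurrence
  u_1 = v_1
  u_i = v_i − Σ_{j<i} ((v_i · u_j) / (u_j · u_j)) · u_j.

Step by step this gives:
  u_1 = (0, 3, -3, 3)
  u_2 = (0, -2/3, 2/3, 4/3)

Orthogonality check:
  u_2 · u_1 = 0 (should be 0)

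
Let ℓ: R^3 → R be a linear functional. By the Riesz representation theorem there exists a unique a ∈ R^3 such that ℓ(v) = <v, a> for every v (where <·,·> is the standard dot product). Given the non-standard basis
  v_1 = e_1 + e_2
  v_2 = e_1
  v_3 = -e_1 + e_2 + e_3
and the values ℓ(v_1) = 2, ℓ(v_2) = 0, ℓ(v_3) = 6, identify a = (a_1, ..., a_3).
a = (0, 2, 4)

Write a = (a_1, ..., a_3) in the standard basis. For each basis vector v_i, ℓ(v_i) = <v_i, a> is a linear equation in the a_j's. Collect the n equations into a matrix system V a = ℓ, where row i of V is v_i (expressed in the standard basis). Since V is invertible (lower-triangular with 1s on the diagonal, up to permutation), solve by back-substitution:
  V =
[[1, 1, 0],
 [1, 0, 0],
 [-1, 1, 1]]
  V a = (2, 0, 6)
Solving gives a = (0, 2, 4).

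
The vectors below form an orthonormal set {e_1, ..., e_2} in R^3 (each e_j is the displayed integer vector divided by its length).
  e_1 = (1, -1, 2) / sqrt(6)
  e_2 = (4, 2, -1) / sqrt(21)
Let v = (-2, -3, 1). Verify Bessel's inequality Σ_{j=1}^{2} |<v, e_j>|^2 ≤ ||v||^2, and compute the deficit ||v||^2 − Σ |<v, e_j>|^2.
Σ |<v, e_j>|^2 = 171/14; ||v||^2 = 14; deficit = 25/14

Write each e_j = u_j / sqrt(<u_j, u_j>) where u_j is the displayed integer vector. Then <v, e_j> = <v, u_j> / sqrt(<u_j, u_j>), so |<v, e_j>|^2 = <v, u_j>^2 / <u_j, u_j>.
Coefficients: <v, e_1> = 3/sqrt(6), <v, e_2> = -15/sqrt(21).
Square and sum: Σ |<v, e_j>|^2 = 171/14.
Compute ||v||^2 = v·v = 14.
Deficit = 14 − 171/14 = 25/14 ≥ 0, confirming Bessel's inequality. (The deficit equals ||v − Σ <v,e_j> e_j||^2, the squared distance from v to span{e_j}.)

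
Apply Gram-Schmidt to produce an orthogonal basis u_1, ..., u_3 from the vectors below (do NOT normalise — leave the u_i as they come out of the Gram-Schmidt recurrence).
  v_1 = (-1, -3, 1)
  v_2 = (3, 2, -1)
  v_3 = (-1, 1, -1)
Orthogonal basis:
  u_1 = (-1, -3, 1)
  u_2 = (23/11, -8/11, -1/11)
  u_3 = (-1/9, -2/9, -7/9)

Apply the Gram-Schmidt recurrence
  u_1 = v_1
  u_i = v_i − Σ_{j<i} ((v_i · u_j) / (u_j · u_j)) · u_j.

Step by step this gives:
  u_1 = (-1, -3, 1)
  u_2 = (23/11, -8/11, -1/11)
  u_3 = (-1/9, -2/9, -7/9)

Orthogonality check:
  u_2 · u_1 = 0 (should be 0)
  u_3 · u_1 = 0 (should be 0)
  u_3 · u_2 = 0 (should be 0)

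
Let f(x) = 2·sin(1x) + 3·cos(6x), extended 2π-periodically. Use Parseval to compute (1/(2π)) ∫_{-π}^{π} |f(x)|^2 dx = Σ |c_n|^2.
Σ |c_n|^2 = 13/2

Expand |f|^2 and use orthogonality of {sin(nx), cos(mx)} on [-π, π]:
  ∫_{-π}^{π} sin(nx)^2 dx = π, ∫ cos(mx)^2 dx = π, and cross terms integrate to 0.
So ∫_{-π}^{π} f(x)^2 dx = 2^2 · π + 3^2 · π = (4 + 9)π.
Divide by 2π: (4 + 9)/2 = 13/2.
By Parseval, this equals Σ |c_n|^2.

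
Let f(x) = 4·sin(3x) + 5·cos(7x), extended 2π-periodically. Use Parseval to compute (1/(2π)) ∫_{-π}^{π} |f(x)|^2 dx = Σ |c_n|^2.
Σ |c_n|^2 = 41/2

Expand |f|^2 and use orthogonality of {sin(nx), cos(mx)} on [-π, π]:
  ∫_{-π}^{π} sin(nx)^2 dx = π, ∫ cos(mx)^2 dx = π, and cross terms integrate to 0.
So ∫_{-π}^{π} f(x)^2 dx = 4^2 · π + 5^2 · π = (16 + 25)π.
Divide by 2π: (16 + 25)/2 = 41/2.
By Parseval, this equals Σ |c_n|^2.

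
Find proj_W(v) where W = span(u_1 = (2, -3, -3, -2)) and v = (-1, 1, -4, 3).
proj_W(v) = (1/13, -3/26, -3/26, -1/13)

Set up U = [u_1 | ... | u_1] ∈ R^(4×1). The projector onto W = col(U) is P = U (U^T U)^(-1) U^T.
Compute U^T U =
  [26],
and U^T v = (1).
Solve U^T U · c = U^T v for the coefficients: c = (1/26). The projection is proj_W(v) = U c.
Check: (v - proj_W(v)) · u_1 = 0  (should be 0).
Result: proj_W(v) = (1/13, -3/26, -3/26, -1/13).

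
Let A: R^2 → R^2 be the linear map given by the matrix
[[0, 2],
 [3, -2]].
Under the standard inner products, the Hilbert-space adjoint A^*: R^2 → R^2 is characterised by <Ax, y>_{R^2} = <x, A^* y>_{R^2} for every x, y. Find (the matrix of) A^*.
A^* = A^T =
[[0, 3],
 [2, -2]]

For real matrices with standard dot products, the defining identity <Ax, y> = <x, A^* y> gives (Ax)^T y = x^T (A^*) y, i.e. x^T A^T y = x^T (A^*) y. Since this holds for all x, y, we must have A^* = A^T. Therefore
A^* =
[[0, 3],
 [2, -2]].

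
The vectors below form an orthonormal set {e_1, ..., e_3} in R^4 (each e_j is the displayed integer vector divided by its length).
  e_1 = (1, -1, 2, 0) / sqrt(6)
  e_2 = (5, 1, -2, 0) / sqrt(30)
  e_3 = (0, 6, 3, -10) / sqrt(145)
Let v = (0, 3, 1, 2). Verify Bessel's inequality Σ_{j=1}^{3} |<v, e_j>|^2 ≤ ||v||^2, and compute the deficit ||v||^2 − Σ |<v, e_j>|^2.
Σ |<v, e_j>|^2 = 6/29; ||v||^2 = 14; deficit = 400/29

Write each e_j = u_j / sqrt(<u_j, u_j>) where u_j is the displayed integer vector. Then <v, e_j> = <v, u_j> / sqrt(<u_j, u_j>), so |<v, e_j>|^2 = <v, u_j>^2 / <u_j, u_j>.
Coefficients: <v, e_1> = -1/sqrt(6), <v, e_2> = 1/sqrt(30), <v, e_3> = 1/sqrt(145).
Square and sum: Σ |<v, e_j>|^2 = 6/29.
Compute ||v||^2 = v·v = 14.
Deficit = 14 − 6/29 = 400/29 ≥ 0, confirming Bessel's inequality. (The deficit equals ||v − Σ <v,e_j> e_j||^2, the squared distance from v to span{e_j}.)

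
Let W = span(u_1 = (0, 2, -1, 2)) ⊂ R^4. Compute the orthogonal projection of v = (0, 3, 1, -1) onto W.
proj_W(v) = (0, 2/3, -1/3, 2/3)

Set up U = [u_1 | ... | u_1] ∈ R^(4×1). The projector onto W = col(U) is P = U (U^T U)^(-1) U^T.
Compute U^T U =
  [9],
and U^T v = (3).
Solve U^T U · c = U^T v for the coefficients: c = (1/3). The projection is proj_W(v) = U c.
Check: (v - proj_W(v)) · u_1 = 0  (should be 0).
Result: proj_W(v) = (0, 2/3, -1/3, 2/3).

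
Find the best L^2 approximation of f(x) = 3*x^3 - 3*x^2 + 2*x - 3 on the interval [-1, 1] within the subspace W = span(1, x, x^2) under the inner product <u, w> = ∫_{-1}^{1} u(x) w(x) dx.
g(x) = -3*x^2 + 19*x/5 - 3

The best approximation g ∈ W is the orthogonal projection of f onto W. Writing g = a_0 + a_1 x + a_2 x^2, the coefficients solve the normal equations G · a = b where
  G_{ij} = <φ_i, φ_j> and b_i = <f, φ_i>, with φ_0 = 1, φ_1 = x, φ_2 = x^2.
G =
  [2, 0, 2/3]
  [0, 2/3, 0]
  [2/3, 0, 2/5],
b = (-8, 38/15, -16/5).
Solving gives a_0 = -3, a_1 = 19/5, a_2 = -3, so
  g(x) = -3*x^2 + 19*x/5 - 3.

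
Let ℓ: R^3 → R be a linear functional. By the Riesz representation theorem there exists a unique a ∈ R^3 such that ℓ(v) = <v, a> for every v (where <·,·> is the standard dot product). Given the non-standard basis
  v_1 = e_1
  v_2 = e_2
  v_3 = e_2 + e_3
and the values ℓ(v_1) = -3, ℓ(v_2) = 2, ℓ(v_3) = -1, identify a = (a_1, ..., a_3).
a = (-3, 2, -3)

Write a = (a_1, ..., a_3) in the standard basis. For each basis vector v_i, ℓ(v_i) = <v_i, a> is a linear equation in the a_j's. Collect the n equations into a matrix system V a = ℓ, where row i of V is v_i (expressed in the standard basis). Since V is invertible (lower-triangular with 1s on the diagonal, up to permutation), solve by back-substitution:
  V =
[[1, 0, 0],
 [0, 1, 0],
 [0, 1, 1]]
  V a = (-3, 2, -1)
Solving gives a = (-3, 2, -3).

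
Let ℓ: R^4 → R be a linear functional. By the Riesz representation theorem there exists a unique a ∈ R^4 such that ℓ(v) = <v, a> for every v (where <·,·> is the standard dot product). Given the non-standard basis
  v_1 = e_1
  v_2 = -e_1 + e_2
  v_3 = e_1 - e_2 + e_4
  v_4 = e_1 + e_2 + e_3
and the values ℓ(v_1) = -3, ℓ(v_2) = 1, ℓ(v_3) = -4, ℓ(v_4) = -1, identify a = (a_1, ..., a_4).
a = (-3, -2, 4, -3)

Write a = (a_1, ..., a_4) in the standard basis. For each basis vector v_i, ℓ(v_i) = <v_i, a> is a linear equation in the a_j's. Collect the n equations into a matrix system V a = ℓ, where row i of V is v_i (expressed in the standard basis). Since V is invertible (lower-triangular with 1s on the diagonal, up to permutation), solve by back-substitution:
  V =
[[1, 0, 0, 0],
 [-1, 1, 0, 0],
 [1, -1, 0, 1],
 [1, 1, 1, 0]]
  V a = (-3, 1, -4, -1)
Solving gives a = (-3, -2, 4, -3).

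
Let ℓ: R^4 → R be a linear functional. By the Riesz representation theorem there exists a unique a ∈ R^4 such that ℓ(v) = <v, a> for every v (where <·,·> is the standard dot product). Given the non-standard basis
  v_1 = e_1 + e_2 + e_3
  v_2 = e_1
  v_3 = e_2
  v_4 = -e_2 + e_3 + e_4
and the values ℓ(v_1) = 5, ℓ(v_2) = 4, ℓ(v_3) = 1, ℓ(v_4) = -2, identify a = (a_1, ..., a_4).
a = (4, 1, 0, -1)

Write a = (a_1, ..., a_4) in the standard basis. For each basis vector v_i, ℓ(v_i) = <v_i, a> is a linear equation in the a_j's. Collect the n equations into a matrix system V a = ℓ, where row i of V is v_i (expressed in the standard basis). Since V is invertible (lower-triangular with 1s on the diagonal, up to permutation), solve by back-substitution:
  V =
[[1, 1, 1, 0],
 [1, 0, 0, 0],
 [0, 1, 0, 0],
 [0, -1, 1, 1]]
  V a = (5, 4, 1, -2)
Solving gives a = (4, 1, 0, -1).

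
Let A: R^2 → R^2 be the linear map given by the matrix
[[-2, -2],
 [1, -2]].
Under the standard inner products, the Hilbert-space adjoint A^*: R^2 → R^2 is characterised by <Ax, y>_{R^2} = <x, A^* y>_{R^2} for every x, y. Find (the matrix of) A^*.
A^* = A^T =
[[-2, 1],
 [-2, -2]]

For real matrices with standard dot products, the defining identity <Ax, y> = <x, A^* y> gives (Ax)^T y = x^T (A^*) y, i.e. x^T A^T y = x^T (A^*) y. Since this holds for all x, y, we must have A^* = A^T. Therefore
A^* =
[[-2, 1],
 [-2, -2]].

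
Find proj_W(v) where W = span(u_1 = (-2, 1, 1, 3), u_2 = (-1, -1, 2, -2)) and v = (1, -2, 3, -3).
proj_W(v) = (-43/141, -226/141, 269/141, -171/47)

Set up U = [u_1 | ... | u_2] ∈ R^(4×2). The projector onto W = col(U) is P = U (U^T U)^(-1) U^T.
Compute U^T U =
  [15, -3]
  [-3, 10],
and U^T v = (-10, 13).
Solve U^T U · c = U^T v for the coefficients: c = (-61/141, 55/47). The projection is proj_W(v) = U c.
Check: (v - proj_W(v)) · u_1 = 0  (should be 0).
Check: (v - proj_W(v)) · u_2 = 0  (should be 0).
Result: proj_W(v) = (-43/141, -226/141, 269/141, -171/47).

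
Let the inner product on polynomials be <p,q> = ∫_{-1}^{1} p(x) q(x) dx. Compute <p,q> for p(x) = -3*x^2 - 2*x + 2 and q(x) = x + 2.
<p,q> = 8/3

Expand the product: p(x)·q(x) = -3*x^3 - 8*x^2 - 2*x + 4.
∫_{-1}^{1} of each monomial x^k gives [2/(k+1) if k even, 0 if k odd]. Integrating term-by-term (or equivalently evaluating the antiderivative F(x) = -3*x^4/4 - 8*x^3/3 - x^2 + 4*x at the endpoints):
  F(1) − F(−1) = -5/12 − (-37/12) = 8/3.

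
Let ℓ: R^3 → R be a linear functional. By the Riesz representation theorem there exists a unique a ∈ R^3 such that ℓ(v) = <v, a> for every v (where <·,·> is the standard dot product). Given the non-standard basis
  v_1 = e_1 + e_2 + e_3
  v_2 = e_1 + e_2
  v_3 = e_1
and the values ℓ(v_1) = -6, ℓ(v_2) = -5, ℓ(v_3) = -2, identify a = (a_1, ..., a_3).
a = (-2, -3, -1)

Write a = (a_1, ..., a_3) in the standard basis. For each basis vector v_i, ℓ(v_i) = <v_i, a> is a linear equation in the a_j's. Collect the n equations into a matrix system V a = ℓ, where row i of V is v_i (expressed in the standard basis). Since V is invertible (lower-triangular with 1s on the diagonal, up to permutation), solve by back-substitution:
  V =
[[1, 1, 1],
 [1, 1, 0],
 [1, 0, 0]]
  V a = (-6, -5, -2)
Solving gives a = (-2, -3, -1).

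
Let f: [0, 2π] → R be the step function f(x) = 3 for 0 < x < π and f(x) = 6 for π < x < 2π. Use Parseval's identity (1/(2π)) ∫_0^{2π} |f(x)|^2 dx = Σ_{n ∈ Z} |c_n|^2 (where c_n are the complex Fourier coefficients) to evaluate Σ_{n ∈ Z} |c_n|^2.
Σ |c_n|^2 = 45/2

Parseval equates the L^2 energy of f (normalised by 1/(2π)) with the ℓ^2 sum of its Fourier coefficients: (1/(2π)) ∫_0^{2π} |f|^2 = Σ |c_n|^2.
Compute the left side: (1/(2π)) [∫_0^π 3^2 dx + ∫_π^{2π} 6^2 dx] = (1/(2π)) · (9π + 36π) = (9 + 36)/2 = 45/2.
So Σ_{n ∈ Z} |c_n|^2 = 45/2.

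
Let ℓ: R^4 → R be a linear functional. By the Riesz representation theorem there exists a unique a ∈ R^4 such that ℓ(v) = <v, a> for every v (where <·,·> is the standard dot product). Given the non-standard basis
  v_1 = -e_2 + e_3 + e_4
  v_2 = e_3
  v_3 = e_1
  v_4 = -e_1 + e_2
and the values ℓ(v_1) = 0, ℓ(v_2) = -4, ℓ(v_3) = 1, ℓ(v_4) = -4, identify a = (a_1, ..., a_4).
a = (1, -3, -4, 1)

Write a = (a_1, ..., a_4) in the standard basis. For each basis vector v_i, ℓ(v_i) = <v_i, a> is a linear equation in the a_j's. Collect the n equations into a matrix system V a = ℓ, where row i of V is v_i (expressed in the standard basis). Since V is invertible (lower-triangular with 1s on the diagonal, up to permutation), solve by back-substitution:
  V =
[[0, -1, 1, 1],
 [0, 0, 1, 0],
 [1, 0, 0, 0],
 [-1, 1, 0, 0]]
  V a = (0, -4, 1, -4)
Solving gives a = (1, -3, -4, 1).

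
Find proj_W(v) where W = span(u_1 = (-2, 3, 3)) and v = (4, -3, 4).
proj_W(v) = (5/11, -15/22, -15/22)

Set up U = [u_1 | ... | u_1] ∈ R^(3×1). The projector onto W = col(U) is P = U (U^T U)^(-1) U^T.
Compute U^T U =
  [22],
and U^T v = (-5).
Solve U^T U · c = U^T v for the coefficients: c = (-5/22). The projection is proj_W(v) = U c.
Check: (v - proj_W(v)) · u_1 = 0  (should be 0).
Result: proj_W(v) = (5/11, -15/22, -15/22).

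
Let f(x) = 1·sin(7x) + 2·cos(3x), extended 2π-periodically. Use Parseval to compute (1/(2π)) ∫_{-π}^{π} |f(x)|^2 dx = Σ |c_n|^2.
Σ |c_n|^2 = 5/2

Expand |f|^2 and use orthogonality of {sin(nx), cos(mx)} on [-π, π]:
  ∫_{-π}^{π} sin(nx)^2 dx = π, ∫ cos(mx)^2 dx = π, and cross terms integrate to 0.
So ∫_{-π}^{π} f(x)^2 dx = 1^2 · π + 2^2 · π = (1 + 4)π.
Divide by 2π: (1 + 4)/2 = 5/2.
By Parseval, this equals Σ |c_n|^2.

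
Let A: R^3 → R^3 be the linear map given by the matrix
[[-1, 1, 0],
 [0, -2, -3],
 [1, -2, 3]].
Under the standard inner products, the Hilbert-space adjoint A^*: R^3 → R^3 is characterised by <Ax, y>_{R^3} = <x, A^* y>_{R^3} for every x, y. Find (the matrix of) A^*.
A^* = A^T =
[[-1, 0, 1],
 [1, -2, -2],
 [0, -3, 3]]

For real matrices with standard dot products, the defining identity <Ax, y> = <x, A^* y> gives (Ax)^T y = x^T (A^*) y, i.e. x^T A^T y = x^T (A^*) y. Since this holds for all x, y, we must have A^* = A^T. Therefore
A^* =
[[-1, 0, 1],
 [1, -2, -2],
 [0, -3, 3]].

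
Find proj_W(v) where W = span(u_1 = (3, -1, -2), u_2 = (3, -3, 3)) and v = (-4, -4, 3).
proj_W(v) = (-37/19, -11/19, 83/19)

Set up U = [u_1 | ... | u_2] ∈ R^(3×2). The projector onto W = col(U) is P = U (U^T U)^(-1) U^T.
Compute U^T U =
  [14, 6]
  [6, 27],
and U^T v = (-14, 9).
Solve U^T U · c = U^T v for the coefficients: c = (-24/19, 35/57). The projection is proj_W(v) = U c.
Check: (v - proj_W(v)) · u_1 = 0  (should be 0).
Check: (v - proj_W(v)) · u_2 = 0  (should be 0).
Result: proj_W(v) = (-37/19, -11/19, 83/19).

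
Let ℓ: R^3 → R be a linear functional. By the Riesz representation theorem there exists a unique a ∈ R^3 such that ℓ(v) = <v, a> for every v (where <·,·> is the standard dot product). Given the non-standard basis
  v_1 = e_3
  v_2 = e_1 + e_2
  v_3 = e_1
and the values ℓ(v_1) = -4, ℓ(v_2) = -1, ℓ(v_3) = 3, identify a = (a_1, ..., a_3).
a = (3, -4, -4)

Write a = (a_1, ..., a_3) in the standard basis. For each basis vector v_i, ℓ(v_i) = <v_i, a> is a linear equation in the a_j's. Collect the n equations into a matrix system V a = ℓ, where row i of V is v_i (expressed in the standard basis). Since V is invertible (lower-triangular with 1s on the diagonal, up to permutation), solve by back-substitution:
  V =
[[0, 0, 1],
 [1, 1, 0],
 [1, 0, 0]]
  V a = (-4, -1, 3)
Solving gives a = (3, -4, -4).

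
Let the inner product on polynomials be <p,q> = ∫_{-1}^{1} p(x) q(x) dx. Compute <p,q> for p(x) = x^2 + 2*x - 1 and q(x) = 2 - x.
<p,q> = -4

Expand the product: p(x)·q(x) = -x^3 + 5*x - 2.
∫_{-1}^{1} of each monomial x^k gives [2/(k+1) if k even, 0 if k odd]. Integrating term-by-term (or equivalently evaluating the antiderivative F(x) = -x^4/4 + 5*x^2/2 - 2*x at the endpoints):
  F(1) − F(−1) = 1/4 − (17/4) = -4.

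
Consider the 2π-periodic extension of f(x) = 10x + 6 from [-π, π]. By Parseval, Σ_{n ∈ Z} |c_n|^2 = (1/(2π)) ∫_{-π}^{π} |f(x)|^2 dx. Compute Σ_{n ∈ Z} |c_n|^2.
Σ |c_n|^2 = 100π^2/3 + 36

Expand and integrate term by term over [-π, π]:
  ∫ (10x)^2 dx = 100·(2π^3/3); ∫ 2·10·(6)·x dx = 0 (odd integrand); ∫ 6^2 dx = 36·2π.
So (1/(2π)) ∫_{-π}^{π} (10x + 6)^2 dx = 100π^2/3 + 36 = 100π^2/3 + 36.
Parseval ⇒ Σ |c_n|^2 = 100π^2/3 + 36.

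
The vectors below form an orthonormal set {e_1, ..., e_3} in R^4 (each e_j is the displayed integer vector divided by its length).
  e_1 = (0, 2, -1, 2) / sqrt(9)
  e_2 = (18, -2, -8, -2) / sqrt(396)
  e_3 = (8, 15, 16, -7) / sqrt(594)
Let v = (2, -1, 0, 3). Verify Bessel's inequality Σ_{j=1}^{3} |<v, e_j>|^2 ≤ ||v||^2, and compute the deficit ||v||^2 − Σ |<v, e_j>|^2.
Σ |<v, e_j>|^2 = 136/27; ||v||^2 = 14; deficit = 242/27

Write each e_j = u_j / sqrt(<u_j, u_j>) where u_j is the displayed integer vector. Then <v, e_j> = <v, u_j> / sqrt(<u_j, u_j>), so |<v, e_j>|^2 = <v, u_j>^2 / <u_j, u_j>.
Coefficients: <v, e_1> = 4/sqrt(9), <v, e_2> = 32/sqrt(396), <v, e_3> = -20/sqrt(594).
Square and sum: Σ |<v, e_j>|^2 = 136/27.
Compute ||v||^2 = v·v = 14.
Deficit = 14 − 136/27 = 242/27 ≥ 0, confirming Bessel's inequality. (The deficit equals ||v − Σ <v,e_j> e_j||^2, the squared distance from v to span{e_j}.)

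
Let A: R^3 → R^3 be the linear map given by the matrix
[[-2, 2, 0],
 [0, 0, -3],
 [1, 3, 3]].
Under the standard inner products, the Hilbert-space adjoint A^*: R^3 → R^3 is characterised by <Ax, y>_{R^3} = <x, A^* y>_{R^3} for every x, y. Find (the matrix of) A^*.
A^* = A^T =
[[-2, 0, 1],
 [2, 0, 3],
 [0, -3, 3]]

For real matrices with standard dot products, the defining identity <Ax, y> = <x, A^* y> gives (Ax)^T y = x^T (A^*) y, i.e. x^T A^T y = x^T (A^*) y. Since this holds for all x, y, we must have A^* = A^T. Therefore
A^* =
[[-2, 0, 1],
 [2, 0, 3],
 [0, -3, 3]].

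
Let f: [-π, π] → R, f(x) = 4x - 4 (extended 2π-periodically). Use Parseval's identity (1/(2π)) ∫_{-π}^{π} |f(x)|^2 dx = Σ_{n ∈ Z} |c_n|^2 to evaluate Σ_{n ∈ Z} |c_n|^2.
Σ |c_n|^2 = 16π^2/3 + 16

Expand and integrate term by term over [-π, π]:
  ∫ (4x)^2 dx = 16·(2π^3/3); ∫ 2·4·(-4)·x dx = 0 (odd integrand); ∫ (-4)^2 dx = 16·2π.
So (1/(2π)) ∫_{-π}^{π} (4x - 4)^2 dx = 16π^2/3 + 16 = 16π^2/3 + 16.
Parseval ⇒ Σ |c_n|^2 = 16π^2/3 + 16.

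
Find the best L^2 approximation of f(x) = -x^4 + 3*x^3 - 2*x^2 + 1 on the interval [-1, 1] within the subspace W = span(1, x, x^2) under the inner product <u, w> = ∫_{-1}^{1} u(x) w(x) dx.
g(x) = -20*x^2/7 + 9*x/5 + 38/35

The best approximation g ∈ W is the orthogonal projection of f onto W. Writing g = a_0 + a_1 x + a_2 x^2, the coefficients solve the normal equations G · a = b where
  G_{ij} = <φ_i, φ_j> and b_i = <f, φ_i>, with φ_0 = 1, φ_1 = x, φ_2 = x^2.
G =
  [2, 0, 2/3]
  [0, 2/3, 0]
  [2/3, 0, 2/5],
b = (4/15, 6/5, -44/105).
Solving gives a_0 = 38/35, a_1 = 9/5, a_2 = -20/7, so
  g(x) = -20*x^2/7 + 9*x/5 + 38/35.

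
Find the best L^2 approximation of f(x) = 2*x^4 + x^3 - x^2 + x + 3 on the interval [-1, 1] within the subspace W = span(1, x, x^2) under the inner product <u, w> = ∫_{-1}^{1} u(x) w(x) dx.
g(x) = 5*x^2/7 + 8*x/5 + 99/35

The best approximation g ∈ W is the orthogonal projection of f onto W. Writing g = a_0 + a_1 x + a_2 x^2, the coefficients solve the normal equations G · a = b where
  G_{ij} = <φ_i, φ_j> and b_i = <f, φ_i>, with φ_0 = 1, φ_1 = x, φ_2 = x^2.
G =
  [2, 0, 2/3]
  [0, 2/3, 0]
  [2/3, 0, 2/5],
b = (92/15, 16/15, 76/35).
Solving gives a_0 = 99/35, a_1 = 8/5, a_2 = 5/7, so
  g(x) = 5*x^2/7 + 8*x/5 + 99/35.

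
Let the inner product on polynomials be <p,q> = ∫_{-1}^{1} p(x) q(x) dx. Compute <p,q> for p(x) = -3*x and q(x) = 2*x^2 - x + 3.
<p,q> = 2

Expand the product: p(x)·q(x) = -6*x^3 + 3*x^2 - 9*x.
∫_{-1}^{1} of each monomial x^k gives [2/(k+1) if k even, 0 if k odd]. Integrating term-by-term (or equivalently evaluating the antiderivative F(x) = -3*x^4/2 + x^3 - 9*x^2/2 at the endpoints):
  F(1) − F(−1) = -5 − (-7) = 2.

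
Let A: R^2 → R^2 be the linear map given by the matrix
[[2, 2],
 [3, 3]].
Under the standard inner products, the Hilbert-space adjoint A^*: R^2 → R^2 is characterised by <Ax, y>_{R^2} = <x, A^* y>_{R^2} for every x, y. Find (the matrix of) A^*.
A^* = A^T =
[[2, 3],
 [2, 3]]

For real matrices with standard dot products, the defining identity <Ax, y> = <x, A^* y> gives (Ax)^T y = x^T (A^*) y, i.e. x^T A^T y = x^T (A^*) y. Since this holds for all x, y, we must have A^* = A^T. Therefore
A^* =
[[2, 3],
 [2, 3]].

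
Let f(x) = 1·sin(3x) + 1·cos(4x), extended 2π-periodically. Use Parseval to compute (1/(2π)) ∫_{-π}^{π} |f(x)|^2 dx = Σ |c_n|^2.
Σ |c_n|^2 = 1

Expand |f|^2 and use orthogonality of {sin(nx), cos(mx)} on [-π, π]:
  ∫_{-π}^{π} sin(nx)^2 dx = π, ∫ cos(mx)^2 dx = π, and cross terms integrate to 0.
So ∫_{-π}^{π} f(x)^2 dx = 1^2 · π + 1^2 · π = (1 + 1)π.
Divide by 2π: (1 + 1)/2 = 1.
By Parseval, this equals Σ |c_n|^2.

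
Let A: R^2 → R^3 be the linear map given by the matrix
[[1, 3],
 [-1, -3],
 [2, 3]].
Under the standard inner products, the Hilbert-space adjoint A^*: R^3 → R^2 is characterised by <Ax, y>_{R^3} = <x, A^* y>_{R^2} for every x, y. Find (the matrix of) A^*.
A^* = A^T =
[[1, -1, 2],
 [3, -3, 3]]

For real matrices with standard dot products, the defining identity <Ax, y> = <x, A^* y> gives (Ax)^T y = x^T (A^*) y, i.e. x^T A^T y = x^T (A^*) y. Since this holds for all x, y, we must have A^* = A^T. Therefore
A^* =
[[1, -1, 2],
 [3, -3, 3]].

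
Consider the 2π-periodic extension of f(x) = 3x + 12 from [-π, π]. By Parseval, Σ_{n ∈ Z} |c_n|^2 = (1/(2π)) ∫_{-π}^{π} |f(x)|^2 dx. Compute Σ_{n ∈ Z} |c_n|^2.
Σ |c_n|^2 = 3π^2 + 144

Expand and integrate term by term over [-π, π]:
  ∫ (3x)^2 dx = 9·(2π^3/3); ∫ 2·3·(12)·x dx = 0 (odd integrand); ∫ 12^2 dx = 144·2π.
So (1/(2π)) ∫_{-π}^{π} (3x + 12)^2 dx = 9π^2/3 + 144 = 3π^2 + 144.
Parseval ⇒ Σ |c_n|^2 = 3π^2 + 144.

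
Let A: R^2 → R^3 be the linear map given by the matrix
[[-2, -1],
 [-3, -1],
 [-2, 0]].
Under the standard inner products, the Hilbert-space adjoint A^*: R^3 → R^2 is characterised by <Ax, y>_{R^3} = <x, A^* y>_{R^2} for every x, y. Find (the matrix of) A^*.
A^* = A^T =
[[-2, -3, -2],
 [-1, -1, 0]]

For real matrices with standard dot products, the defining identity <Ax, y> = <x, A^* y> gives (Ax)^T y = x^T (A^*) y, i.e. x^T A^T y = x^T (A^*) y. Since this holds for all x, y, we must have A^* = A^T. Therefore
A^* =
[[-2, -3, -2],
 [-1, -1, 0]].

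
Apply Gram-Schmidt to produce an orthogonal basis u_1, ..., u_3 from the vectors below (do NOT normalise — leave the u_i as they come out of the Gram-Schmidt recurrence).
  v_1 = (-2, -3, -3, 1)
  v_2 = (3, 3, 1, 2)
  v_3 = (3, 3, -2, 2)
Orthogonal basis:
  u_1 = (-2, -3, -3, 1)
  u_2 = (37/23, 21/23, -25/23, 62/23)
  u_3 = (31/91, 12/13, -139/91, -103/91)

Apply the Gram-Schmidt recurrence
  u_1 = v_1
  u_i = v_i − Σ_{j<i} ((v_i · u_j) / (u_j · u_j)) · u_j.

Step by step this gives:
  u_1 = (-2, -3, -3, 1)
  u_2 = (37/23, 21/23, -25/23, 62/23)
  u_3 = (31/91, 12/13, -139/91, -103/91)

Orthogonality check:
  u_2 · u_1 = 0 (should be 0)
  u_3 · u_1 = 0 (should be 0)
  u_3 · u_2 = 0 (should be 0)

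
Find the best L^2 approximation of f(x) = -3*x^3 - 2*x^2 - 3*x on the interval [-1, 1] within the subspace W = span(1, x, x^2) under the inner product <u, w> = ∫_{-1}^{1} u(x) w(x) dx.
g(x) = -2*x^2 - 24*x/5

The best approximation g ∈ W is the orthogonal projection of f onto W. Writing g = a_0 + a_1 x + a_2 x^2, the coefficients solve the normal equations G · a = b where
  G_{ij} = <φ_i, φ_j> and b_i = <f, φ_i>, with φ_0 = 1, φ_1 = x, φ_2 = x^2.
G =
  [2, 0, 2/3]
  [0, 2/3, 0]
  [2/3, 0, 2/5],
b = (-4/3, -16/5, -4/5).
Solving gives a_0 = 0, a_1 = -24/5, a_2 = -2, so
  g(x) = -2*x^2 - 24*x/5.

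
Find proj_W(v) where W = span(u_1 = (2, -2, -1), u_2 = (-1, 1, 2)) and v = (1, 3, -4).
proj_W(v) = (-1, 1, -4)

Set up U = [u_1 | ... | u_2] ∈ R^(3×2). The projector onto W = col(U) is P = U (U^T U)^(-1) U^T.
Compute U^T U =
  [9, -6]
  [-6, 6],
and U^T v = (0, -6).
Solve U^T U · c = U^T v for the coefficients: c = (-2, -3). The projection is proj_W(v) = U c.
Check: (v - proj_W(v)) · u_1 = 0  (should be 0).
Check: (v - proj_W(v)) · u_2 = 0  (should be 0).
Result: proj_W(v) = (-1, 1, -4).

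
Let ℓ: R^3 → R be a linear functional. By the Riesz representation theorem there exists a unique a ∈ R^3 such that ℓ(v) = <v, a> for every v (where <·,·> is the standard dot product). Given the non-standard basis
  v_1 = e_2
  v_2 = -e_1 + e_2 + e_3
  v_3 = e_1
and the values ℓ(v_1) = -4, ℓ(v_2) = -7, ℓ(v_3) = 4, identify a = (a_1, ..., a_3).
a = (4, -4, 1)

Write a = (a_1, ..., a_3) in the standard basis. For each basis vector v_i, ℓ(v_i) = <v_i, a> is a linear equation in the a_j's. Collect the n equations into a matrix system V a = ℓ, where row i of V is v_i (expressed in the standard basis). Since V is invertible (lower-triangular with 1s on the diagonal, up to permutation), solve by back-substitution:
  V =
[[0, 1, 0],
 [-1, 1, 1],
 [1, 0, 0]]
  V a = (-4, -7, 4)
Solving gives a = (4, -4, 1).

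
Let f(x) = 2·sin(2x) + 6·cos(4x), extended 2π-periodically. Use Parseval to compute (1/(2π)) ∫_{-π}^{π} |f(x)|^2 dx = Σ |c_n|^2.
Σ |c_n|^2 = 20

Expand |f|^2 and use orthogonality of {sin(nx), cos(mx)} on [-π, π]:
  ∫_{-π}^{π} sin(nx)^2 dx = π, ∫ cos(mx)^2 dx = π, and cross terms integrate to 0.
So ∫_{-π}^{π} f(x)^2 dx = 2^2 · π + 6^2 · π = (4 + 36)π.
Divide by 2π: (4 + 36)/2 = 20.
By Parseval, this equals Σ |c_n|^2.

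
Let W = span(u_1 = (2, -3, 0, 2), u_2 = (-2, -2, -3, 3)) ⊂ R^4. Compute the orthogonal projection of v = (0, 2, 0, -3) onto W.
proj_W(v) = (-83/189, 437/189, 125/126, -113/54)

Set up U = [u_1 | ... | u_2] ∈ R^(4×2). The projector onto W = col(U) is P = U (U^T U)^(-1) U^T.
Compute U^T U =
  [17, 8]
  [8, 26],
and U^T v = (-12, -13).
Solve U^T U · c = U^T v for the coefficients: c = (-104/189, -125/378). The projection is proj_W(v) = U c.
Check: (v - proj_W(v)) · u_1 = 0  (should be 0).
Check: (v - proj_W(v)) · u_2 = 0  (should be 0).
Result: proj_W(v) = (-83/189, 437/189, 125/126, -113/54).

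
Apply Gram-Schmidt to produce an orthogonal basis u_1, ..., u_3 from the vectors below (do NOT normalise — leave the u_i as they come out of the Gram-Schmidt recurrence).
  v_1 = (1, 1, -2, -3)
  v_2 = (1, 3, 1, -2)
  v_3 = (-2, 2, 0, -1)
Orthogonal basis:
  u_1 = (1, 1, -2, -3)
  u_2 = (7/15, 37/15, 31/15, -2/5)
  u_3 = (-55/23, 127/161, -72/161, -38/161)

Apply the Gram-Schmidt recurrence
  u_1 = v_1
  u_i = v_i − Σ_{j<i} ((v_i · u_j) / (u_j · u_j)) · u_j.

Step by step this gives:
  u_1 = (1, 1, -2, -3)
  u_2 = (7/15, 37/15, 31/15, -2/5)
  u_3 = (-55/23, 127/161, -72/161, -38/161)

Orthogonality check:
  u_2 · u_1 = 0 (should be 0)
  u_3 · u_1 = 0 (should be 0)
  u_3 · u_2 = 0 (should be 0)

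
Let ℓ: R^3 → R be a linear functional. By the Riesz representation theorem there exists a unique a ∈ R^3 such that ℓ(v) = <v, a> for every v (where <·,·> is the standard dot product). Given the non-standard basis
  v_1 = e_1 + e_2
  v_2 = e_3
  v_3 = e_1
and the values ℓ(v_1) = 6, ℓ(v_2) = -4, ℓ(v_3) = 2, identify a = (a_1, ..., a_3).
a = (2, 4, -4)

Write a = (a_1, ..., a_3) in the standard basis. For each basis vector v_i, ℓ(v_i) = <v_i, a> is a linear equation in the a_j's. Collect the n equations into a matrix system V a = ℓ, where row i of V is v_i (expressed in the standard basis). Since V is invertible (lower-triangular with 1s on the diagonal, up to permutation), solve by back-substitution:
  V =
[[1, 1, 0],
 [0, 0, 1],
 [1, 0, 0]]
  V a = (6, -4, 2)
Solving gives a = (2, 4, -4).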